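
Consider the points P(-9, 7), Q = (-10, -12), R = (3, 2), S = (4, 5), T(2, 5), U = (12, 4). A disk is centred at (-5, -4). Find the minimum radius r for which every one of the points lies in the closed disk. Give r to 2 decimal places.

18.79

The required radius is the distance from (-5, -4) to the farthest point.
Squared distances: 137, 89, 100, 162, 130, 353.
Maximum is 353, attained at U.
r = √353 ≈ 18.79.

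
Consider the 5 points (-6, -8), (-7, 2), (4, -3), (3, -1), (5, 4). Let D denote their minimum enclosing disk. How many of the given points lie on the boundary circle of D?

2

The farthest pair is (-6, -8)–(5, 4) with squared distance 265. The circle on this segment as diameter has centre (-0.5, -2) and r² = 265/4 = 66.25.
Check (-7, 2): distance² to centre = 58.25 ≤ 66.25, so it lies inside.
All remaining points lie in this disk, and no smaller disk contains both endpoints, so this is the minimum enclosing circle.
The points at distance exactly r from the centre are (-6, -8), (5, 4) — 2 points.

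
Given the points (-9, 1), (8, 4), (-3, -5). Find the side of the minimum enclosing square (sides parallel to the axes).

The bounding box has width 17 and height 9.
An axis-aligned square enclosing the set must have side ≥ max(width, height).
So the minimum side is max(17, 9) = 17.

17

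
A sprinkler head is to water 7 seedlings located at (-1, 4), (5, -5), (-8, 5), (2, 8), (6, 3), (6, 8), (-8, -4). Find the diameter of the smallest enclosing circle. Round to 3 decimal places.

By Welzl's lemma the MEC is supported by two points (diametrically opposite) or three points (on a circumcircle).
The farthest pair is (6, 8)–(-8, -4) with squared distance 340. The circle on this segment as diameter has centre (-1, 2) and r² = 340/4 = 85.
Check (-1, 4): distance² to centre = 4 ≤ 85, so it lies inside.
All remaining points lie in this disk, and no smaller disk contains both endpoints, so this is the minimum enclosing circle.
Diameter = 2r = 2√85 ≈ 18.439.

18.439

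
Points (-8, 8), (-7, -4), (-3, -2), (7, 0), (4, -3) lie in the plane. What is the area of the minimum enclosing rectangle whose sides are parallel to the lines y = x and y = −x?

207

In coordinates u = x + y, v = x − y the rectangle is axis-aligned; the map (x,y)→(u,v) scales areas by 2.
u-values: 0, -11, -5, 7, 1; range = 7 − (-11) = 18.
v-values: -16, -3, -1, 7, 7; range = 7 − (-16) = 23.
Area = (18 × 23) / 2 = 207.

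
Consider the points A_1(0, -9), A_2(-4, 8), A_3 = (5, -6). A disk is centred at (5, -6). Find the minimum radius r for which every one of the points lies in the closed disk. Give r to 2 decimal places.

16.64

The required radius is the distance from (5, -6) to the farthest point.
Squared distances: 34, 277, 0.
Maximum is 277, attained at A_2.
r = √277 ≈ 16.64.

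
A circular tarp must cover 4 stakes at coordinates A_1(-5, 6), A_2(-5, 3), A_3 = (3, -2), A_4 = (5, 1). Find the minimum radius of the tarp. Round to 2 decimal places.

5.70

By Welzl's lemma the MEC is supported by two points (diametrically opposite) or three points (on a circumcircle).
The minimum enclosing circle is determined by three boundary points: A_1, A_3, A_4.
Their circumcentre is (-0.5, 2.5) with r² = 32.5.
The farthest remaining point A_2 is at distance² 20.5 ≤ 32.5.
r = √(32.5) ≈ 5.70.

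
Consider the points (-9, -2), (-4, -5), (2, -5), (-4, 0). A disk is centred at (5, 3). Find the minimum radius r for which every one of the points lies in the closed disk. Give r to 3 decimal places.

14.866

The required radius is the distance from (5, 3) to the farthest point.
Squared distances: 221, 145, 73, 90.
Maximum is 221, attained at (-9, -2).
r = √221 ≈ 14.866.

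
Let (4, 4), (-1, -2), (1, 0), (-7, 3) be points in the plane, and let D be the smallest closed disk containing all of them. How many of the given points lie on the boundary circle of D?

3

A smallest enclosing disk is always determined by at most three of the input points on its boundary.
The farthest pair is (4, 4)–(-7, 3) with squared distance 122. The circle on this segment as diameter has centre (-1.5, 3.5) and r² = 122/4 = 30.5.
Check (-1, -2): distance² to centre = 30.5 ≤ 30.5, so it lies inside.
All remaining points lie in this disk, and no smaller disk contains both endpoints, so this is the minimum enclosing circle.
The points at distance exactly r from the centre are (4, 4), (-1, -2), (-7, 3) — 3 points.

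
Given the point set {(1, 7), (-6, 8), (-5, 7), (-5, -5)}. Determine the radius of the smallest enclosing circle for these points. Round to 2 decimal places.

6.87

The minimum enclosing circle of a finite set is fixed by two of the points (as a diameter) or three (as a circumcircle).
The minimum enclosing circle is determined by three boundary points: (1, 7), (-6, 8), (-5, -5).
Their circumcentre is (-10/3, 5/3) with r² = 425/9.
The farthest remaining point (-5, 7) is at distance² 281/9 ≤ 425/9.
r = √(425/9) ≈ 6.87.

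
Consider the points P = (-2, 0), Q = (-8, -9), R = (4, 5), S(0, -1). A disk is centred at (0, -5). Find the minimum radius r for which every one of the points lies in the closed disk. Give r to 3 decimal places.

The required radius is the distance from (0, -5) to the farthest point.
Squared distances: 29, 80, 116, 16.
Maximum is 116, attained at R.
r = √116 ≈ 10.770.

10.770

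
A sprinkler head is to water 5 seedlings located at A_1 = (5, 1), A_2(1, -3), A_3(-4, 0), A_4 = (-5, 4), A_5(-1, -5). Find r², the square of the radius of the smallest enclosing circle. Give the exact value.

The minimum enclosing circle is determined by three boundary points: A_1, A_4, A_5.
Their circumcentre is (-15/26, 15/26) with r² = 10573/338.
The farthest remaining point A_2 is at distance² 5165/338 ≤ 10573/338.

10573/338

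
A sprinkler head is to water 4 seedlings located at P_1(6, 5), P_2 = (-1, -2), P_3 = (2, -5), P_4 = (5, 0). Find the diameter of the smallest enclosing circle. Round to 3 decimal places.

10.770

A smallest enclosing disk is always determined by at most three of the input points on its boundary.
The farthest pair is P_1–P_3 with squared distance 116. The circle on this segment as diameter has centre (4, 0) and r² = 116/4 = 29.
Check P_2: distance² to centre = 29 ≤ 29, so it lies inside.
All remaining points lie in this disk, and no smaller disk contains both endpoints, so this is the minimum enclosing circle.
Diameter = 2r = 2√29 ≈ 10.770.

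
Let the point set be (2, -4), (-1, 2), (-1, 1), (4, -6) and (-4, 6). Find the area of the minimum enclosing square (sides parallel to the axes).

The bounding box has width 8 and height 12.
An axis-aligned square enclosing the set must have side ≥ max(width, height).
So the minimum side is max(8, 12) = 12.
Area = 12² = 144.

144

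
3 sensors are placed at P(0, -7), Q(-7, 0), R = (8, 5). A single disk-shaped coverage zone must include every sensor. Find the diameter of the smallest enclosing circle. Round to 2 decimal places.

Side lengths²: PQ² = 98, PR² = 208, QR² = 250.
Since QR² = 250 < 208 + 98 = 306, the triangle is acute, so the smallest enclosing circle is the circumcircle.
Circumcentre = (1, 1), r² = 65.
Diameter = 2r = 2√65 ≈ 16.12.

16.12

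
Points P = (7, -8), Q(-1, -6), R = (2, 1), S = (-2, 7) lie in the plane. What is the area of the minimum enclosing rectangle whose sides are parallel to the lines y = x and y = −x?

144

In coordinates u = x + y, v = x − y the rectangle is axis-aligned; the map (x,y)→(u,v) scales areas by 2.
u-values: -1, -7, 3, 5; range = 5 − (-7) = 12.
v-values: 15, 5, 1, -9; range = 15 − (-9) = 24.
Area = (12 × 24) / 2 = 144.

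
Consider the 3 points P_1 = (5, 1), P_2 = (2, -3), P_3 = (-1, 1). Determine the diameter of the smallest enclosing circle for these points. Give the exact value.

6.25

Side lengths²: P_1P_2² = 25, P_1P_3² = 36, P_2P_3² = 25.
Since P_1P_3² = 36 < 25 + 25 = 50, the triangle is acute, so the smallest enclosing circle is the circumcircle.
Circumcentre = (2, 0.125), r² = 9.765625.
Diameter = 2r = 2√(9.765625) = 6.25.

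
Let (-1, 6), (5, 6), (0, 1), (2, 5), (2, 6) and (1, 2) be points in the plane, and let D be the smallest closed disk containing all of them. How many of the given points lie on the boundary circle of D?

3

By Welzl's lemma the MEC is supported by two points (diametrically opposite) or three points (on a circumcircle).
The minimum enclosing circle is determined by three boundary points: (-1, 6), (5, 6), (0, 1).
Their circumcentre is (2, 4) with r² = 13.
The farthest remaining point (1, 2) is at distance² 5 ≤ 13.
The points at distance exactly r from the centre are (-1, 6), (5, 6), (0, 1) — 3 points.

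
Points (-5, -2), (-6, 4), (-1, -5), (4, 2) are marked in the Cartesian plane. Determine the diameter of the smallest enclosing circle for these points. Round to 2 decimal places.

By Welzl's lemma the MEC is supported by two points (diametrically opposite) or three points (on a circumcircle).
The minimum enclosing circle is determined by three boundary points: (-6, 4), (-1, -5), (4, 2).
Their circumcentre is (-1.475, 0.625) with r² = 31.86625.
The farthest remaining point (-5, -2) is at distance² 19.31625 ≤ 31.86625.
Diameter = 2r = 2√(31.86625) ≈ 11.29.

11.29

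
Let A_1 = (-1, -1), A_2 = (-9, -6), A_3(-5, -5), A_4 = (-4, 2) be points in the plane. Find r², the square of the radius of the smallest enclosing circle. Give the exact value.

A smallest enclosing disk is always determined by at most three of the input points on its boundary.
The minimum enclosing circle is determined by three boundary points: A_1, A_2, A_4.
Their circumcentre is (-145/26, -67/26) with r² = 7921/338.
The farthest remaining point A_3 is at distance² 2097/338 ≤ 7921/338.

7921/338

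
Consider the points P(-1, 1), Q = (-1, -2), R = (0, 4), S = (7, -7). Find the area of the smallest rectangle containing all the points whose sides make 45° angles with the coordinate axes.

63

In coordinates u = x + y, v = x − y the rectangle is axis-aligned; the map (x,y)→(u,v) scales areas by 2.
u-values: 0, -3, 4, 0; range = 4 − (-3) = 7.
v-values: -2, 1, -4, 14; range = 14 − (-4) = 18.
Area = (7 × 18) / 2 = 63.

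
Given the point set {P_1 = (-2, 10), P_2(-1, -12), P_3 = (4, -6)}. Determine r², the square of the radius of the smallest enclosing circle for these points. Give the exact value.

Side lengths²: P_1P_2² = 485, P_1P_3² = 292, P_2P_3² = 61.
Since P_1P_2² = 485 ≥ 292 + 61 = 353, the angle opposite P_1P_2 is not acute, so the smallest enclosing circle has P_1P_2 as diameter.
Centre = midpoint of P_1P_2 = (-1.5, -1), r² = 485/4 = 121.25.

121.25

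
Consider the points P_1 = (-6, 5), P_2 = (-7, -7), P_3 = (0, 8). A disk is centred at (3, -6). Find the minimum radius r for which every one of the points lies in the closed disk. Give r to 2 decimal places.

14.32

The required radius is the distance from (3, -6) to the farthest point.
Squared distances: 202, 101, 205.
Maximum is 205, attained at P_3.
r = √205 ≈ 14.32.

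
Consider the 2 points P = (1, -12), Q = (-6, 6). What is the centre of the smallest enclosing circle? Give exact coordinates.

(-2.5, -3)

The smallest circle enclosing two points has them as diameter endpoints.
Centre = midpoint = (-2.5, -3); r² = |PQ|²/4 = 373/4 = 93.25.
Centre = (-2.5, -3).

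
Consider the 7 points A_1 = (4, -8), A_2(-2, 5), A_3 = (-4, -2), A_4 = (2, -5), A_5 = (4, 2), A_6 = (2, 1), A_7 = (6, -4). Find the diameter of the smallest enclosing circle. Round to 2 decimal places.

By Welzl's lemma the MEC is supported by two points (diametrically opposite) or three points (on a circumcircle).
The farthest pair is A_1–A_2 with squared distance 205. The circle on this segment as diameter has centre (1, -1.5) and r² = 205/4 = 51.25.
Check A_3: distance² to centre = 25.25 ≤ 51.25, so it lies inside.
All remaining points lie in this disk, and no smaller disk contains both endpoints, so this is the minimum enclosing circle.
Diameter = 2r = 2√(51.25) ≈ 14.32.

14.32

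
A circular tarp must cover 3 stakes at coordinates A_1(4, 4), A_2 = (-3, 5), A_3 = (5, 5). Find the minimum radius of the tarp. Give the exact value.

Side lengths²: A_1A_2² = 50, A_1A_3² = 2, A_2A_3² = 64.
Since A_2A_3² = 64 ≥ 50 + 2 = 52, the angle opposite A_2A_3 is not acute, so the smallest enclosing circle has A_2A_3 as diameter.
Centre = midpoint of A_2A_3 = (1, 5), r² = 64/4 = 16.
r = √16 = 4.

4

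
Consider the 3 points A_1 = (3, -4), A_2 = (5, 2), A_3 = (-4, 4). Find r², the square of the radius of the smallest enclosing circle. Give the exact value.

48025/1682

Side lengths²: A_1A_2² = 40, A_1A_3² = 113, A_2A_3² = 85.
Since A_1A_3² = 113 < 85 + 40 = 125, the triangle is acute, so the smallest enclosing circle is the circumcircle.
Circumcentre = (-5/58, 21/58), r² = 48025/1682.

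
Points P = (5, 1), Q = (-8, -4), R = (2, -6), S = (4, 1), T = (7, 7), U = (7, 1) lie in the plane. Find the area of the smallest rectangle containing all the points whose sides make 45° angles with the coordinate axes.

156

In coordinates u = x + y, v = x − y the rectangle is axis-aligned; the map (x,y)→(u,v) scales areas by 2.
u-values: 6, -12, -4, 5, 14, 8; range = 14 − (-12) = 26.
v-values: 4, -4, 8, 3, 0, 6; range = 8 − (-4) = 12.
Area = (26 × 12) / 2 = 156.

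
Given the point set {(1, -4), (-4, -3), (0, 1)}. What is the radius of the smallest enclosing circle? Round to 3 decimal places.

3.064

Call the three points A, B, C in the order given.
Side lengths²: AB² = 26, AC² = 26, BC² = 32.
Since BC² = 32 < 26 + 26 = 52, the triangle is acute, so the smallest enclosing circle is the circumcircle.
Circumcentre = (-7/6, -11/6), r² = 169/18.
r = √(169/18) ≈ 3.064.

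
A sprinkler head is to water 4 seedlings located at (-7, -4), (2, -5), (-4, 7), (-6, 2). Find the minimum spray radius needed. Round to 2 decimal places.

6.79

The minimum enclosing circle is determined by three boundary points: (-7, -4), (2, -5), (-4, 7).
Their circumcentre is (-33/17, 9/17) with r² = 13325/289.
The farthest remaining point (-6, 2) is at distance² 5386/289 ≤ 13325/289.
r = √(13325/289) ≈ 6.79.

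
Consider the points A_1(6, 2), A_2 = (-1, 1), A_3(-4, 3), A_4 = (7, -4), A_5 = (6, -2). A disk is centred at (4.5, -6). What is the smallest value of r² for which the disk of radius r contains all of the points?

The required radius is the distance from (4.5, -6) to the farthest point.
Squared distances: 66.25, 79.25, 153.25, 10.25, 18.25.
Maximum is 153.25, attained at A_3.

153.25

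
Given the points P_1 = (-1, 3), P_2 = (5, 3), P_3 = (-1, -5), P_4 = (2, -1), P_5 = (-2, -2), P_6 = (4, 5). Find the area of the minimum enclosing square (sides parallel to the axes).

The bounding box has width 7 and height 10.
An axis-aligned square enclosing the set must have side ≥ max(width, height).
So the minimum side is max(7, 10) = 10.
Area = 10² = 100.

100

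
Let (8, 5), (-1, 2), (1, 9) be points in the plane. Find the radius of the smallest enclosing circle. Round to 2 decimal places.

4.88

Call the three points A, B, C in the order given.
Side lengths²: AB² = 90, AC² = 65, BC² = 53.
Since AB² = 90 < 65 + 53 = 118, the triangle is acute, so the smallest enclosing circle is the circumcircle.
Circumcentre = (119/38, 175/38), r² = 17225/722.
r = √(17225/722) ≈ 4.88.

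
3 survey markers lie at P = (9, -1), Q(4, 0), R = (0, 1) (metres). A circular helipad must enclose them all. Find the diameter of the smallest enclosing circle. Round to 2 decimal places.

9.22

Side lengths²: PQ² = 26, PR² = 85, QR² = 17.
Since PR² = 85 ≥ 26 + 17 = 43, the angle opposite PR is not acute, so the smallest enclosing circle has PR as diameter.
Centre = midpoint of PR = (4.5, 0), r² = 85/4 = 21.25.
Diameter = 2r = 2√(21.25) ≈ 9.22.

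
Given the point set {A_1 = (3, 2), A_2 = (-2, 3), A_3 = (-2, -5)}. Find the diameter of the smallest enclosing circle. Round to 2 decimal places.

8.77

Side lengths²: A_1A_2² = 26, A_1A_3² = 74, A_2A_3² = 64.
Since A_1A_3² = 74 < 64 + 26 = 90, the triangle is acute, so the smallest enclosing circle is the circumcircle.
Circumcentre = (-0.2, -1), r² = 19.24.
Diameter = 2r = 2√(19.24) ≈ 8.77.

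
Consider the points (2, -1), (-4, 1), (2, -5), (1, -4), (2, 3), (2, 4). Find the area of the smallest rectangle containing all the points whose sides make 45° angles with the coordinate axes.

In coordinates u = x + y, v = x − y the rectangle is axis-aligned; the map (x,y)→(u,v) scales areas by 2.
u-values: 1, -3, -3, -3, 5, 6; range = 6 − (-3) = 9.
v-values: 3, -5, 7, 5, -1, -2; range = 7 − (-5) = 12.
Area = (9 × 12) / 2 = 54.

54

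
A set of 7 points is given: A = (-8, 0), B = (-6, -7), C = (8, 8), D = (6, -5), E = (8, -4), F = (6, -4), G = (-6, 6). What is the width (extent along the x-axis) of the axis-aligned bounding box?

16

max x = 8, min x = -8, so width = 16.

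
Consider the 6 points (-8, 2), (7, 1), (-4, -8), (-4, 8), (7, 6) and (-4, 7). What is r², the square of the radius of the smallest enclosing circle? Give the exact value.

39625/484

By Welzl's lemma the MEC is supported by two points (diametrically opposite) or three points (on a circumcircle).
The minimum enclosing circle is determined by three boundary points: (-4, -8), (-4, 8), (7, 6).
Their circumcentre is (5/22, 0) with r² = 39625/484.
The farthest remaining point (-8, 2) is at distance² 34697/484 ≤ 39625/484.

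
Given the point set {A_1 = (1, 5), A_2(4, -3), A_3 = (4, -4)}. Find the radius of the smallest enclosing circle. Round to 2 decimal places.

4.74

Side lengths²: A_1A_2² = 73, A_1A_3² = 90, A_2A_3² = 1.
Since A_1A_3² = 90 ≥ 73 + 1 = 74, the angle opposite A_1A_3 is not acute, so the smallest enclosing circle has A_1A_3 as diameter.
Centre = midpoint of A_1A_3 = (2.5, 0.5), r² = 90/4 = 22.5.
r = √(22.5) ≈ 4.74.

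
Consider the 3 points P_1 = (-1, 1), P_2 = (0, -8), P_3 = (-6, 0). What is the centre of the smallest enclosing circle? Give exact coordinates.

(-61/23, -86/23)

Side lengths²: P_1P_2² = 82, P_1P_3² = 26, P_2P_3² = 100.
Since P_2P_3² = 100 < 82 + 26 = 108, the triangle is acute, so the smallest enclosing circle is the circumcircle.
Circumcentre = (-61/23, -86/23), r² = 13325/529.
Centre = (-61/23, -86/23).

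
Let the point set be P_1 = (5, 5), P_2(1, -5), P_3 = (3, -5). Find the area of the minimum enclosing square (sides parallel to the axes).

The bounding box has width 4 and height 10.
An axis-aligned square enclosing the set must have side ≥ max(width, height).
So the minimum side is max(4, 10) = 10.
Area = 10² = 100.

100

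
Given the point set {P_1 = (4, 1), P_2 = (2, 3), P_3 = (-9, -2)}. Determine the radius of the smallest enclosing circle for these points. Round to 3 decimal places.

Side lengths²: P_1P_2² = 8, P_1P_3² = 178, P_2P_3² = 146.
Since P_1P_3² = 178 ≥ 146 + 8 = 154, the angle opposite P_1P_3 is not acute, so the smallest enclosing circle has P_1P_3 as diameter.
Centre = midpoint of P_1P_3 = (-2.5, -0.5), r² = 178/4 = 44.5.
r = √(44.5) ≈ 6.671.

6.671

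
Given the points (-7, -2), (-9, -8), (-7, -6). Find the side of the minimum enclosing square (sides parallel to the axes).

6

The bounding box has width 2 and height 6.
An axis-aligned square enclosing the set must have side ≥ max(width, height).
So the minimum side is max(2, 6) = 6.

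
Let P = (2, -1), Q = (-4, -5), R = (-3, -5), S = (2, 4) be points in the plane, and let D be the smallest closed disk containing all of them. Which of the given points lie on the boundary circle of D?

By Welzl's lemma the MEC is supported by two points (diametrically opposite) or three points (on a circumcircle).
The farthest pair is Q–S with squared distance 117. The circle on this segment as diameter has centre (-1, -0.5) and r² = 117/4 = 29.25.
Check P: distance² to centre = 9.25 ≤ 29.25, so it lies inside.
All remaining points lie in this disk, and no smaller disk contains both endpoints, so this is the minimum enclosing circle.
The points at distance exactly r from the centre are Q, S — 2 points.

Q, S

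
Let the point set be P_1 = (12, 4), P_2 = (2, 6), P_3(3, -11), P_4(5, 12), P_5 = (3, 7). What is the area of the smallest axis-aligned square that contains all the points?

The bounding box has width 10 and height 23.
An axis-aligned square enclosing the set must have side ≥ max(width, height).
So the minimum side is max(10, 23) = 23.
Area = 23² = 529.

529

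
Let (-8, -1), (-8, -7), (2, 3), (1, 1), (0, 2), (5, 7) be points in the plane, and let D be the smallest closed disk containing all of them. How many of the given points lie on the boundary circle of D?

The farthest pair is (-8, -7)–(5, 7) with squared distance 365. The circle on this segment as diameter has centre (-1.5, 0) and r² = 365/4 = 91.25.
Check (-8, -1): distance² to centre = 43.25 ≤ 91.25, so it lies inside.
All remaining points lie in this disk, and no smaller disk contains both endpoints, so this is the minimum enclosing circle.
The points at distance exactly r from the centre are (-8, -7), (5, 7) — 2 points.

2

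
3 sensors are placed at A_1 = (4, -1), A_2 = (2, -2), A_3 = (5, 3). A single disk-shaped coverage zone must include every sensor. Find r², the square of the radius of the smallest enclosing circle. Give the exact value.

Side lengths²: A_1A_2² = 5, A_1A_3² = 17, A_2A_3² = 34.
Since A_2A_3² = 34 ≥ 17 + 5 = 22, the angle opposite A_2A_3 is not acute, so the smallest enclosing circle has A_2A_3 as diameter.
Centre = midpoint of A_2A_3 = (3.5, 0.5), r² = 34/4 = 8.5.

8.5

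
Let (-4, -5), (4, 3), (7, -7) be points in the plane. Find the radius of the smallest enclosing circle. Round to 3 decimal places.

Call the three points A, B, C in the order given.
Side lengths²: AB² = 128, AC² = 125, BC² = 109.
Since AB² = 128 < 125 + 109 = 234, the triangle is acute, so the smallest enclosing circle is the circumcircle.
Circumcentre = (53/26, -79/26), r² = 13625/338.
r = √(13625/338) ≈ 6.349.

6.349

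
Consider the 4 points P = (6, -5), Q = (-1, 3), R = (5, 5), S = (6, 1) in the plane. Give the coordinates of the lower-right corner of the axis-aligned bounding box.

(6, -5)

x-range [-1, 6], y-range [-5, 5].
The lower-right corner is (6, -5).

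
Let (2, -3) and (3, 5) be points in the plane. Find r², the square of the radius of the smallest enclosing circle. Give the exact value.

16.25

The smallest circle enclosing two points has them as diameter endpoints.
Centre = midpoint = (2.5, 1); r² = |(2, -3)−(3, 5)|²/4 = 65/4 = 16.25.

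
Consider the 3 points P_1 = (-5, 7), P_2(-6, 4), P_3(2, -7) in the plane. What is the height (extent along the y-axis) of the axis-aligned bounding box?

max y = 7, min y = -7, so height = 14.

14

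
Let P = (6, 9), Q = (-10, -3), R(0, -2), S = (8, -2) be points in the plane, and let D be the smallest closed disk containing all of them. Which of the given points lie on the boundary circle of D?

P, Q, S

A smallest enclosing disk is always determined by at most three of the input points on its boundary.
The minimum enclosing circle is determined by three boundary points: P, Q, S.
Their circumcentre is (-1.25, 2) with r² = 101.5625.
The farthest remaining point R is at distance² 17.5625 ≤ 101.5625.
The points at distance exactly r from the centre are P, Q, S — 3 points.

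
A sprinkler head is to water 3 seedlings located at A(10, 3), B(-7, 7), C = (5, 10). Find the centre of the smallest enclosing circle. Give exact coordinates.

(1.5, 5)

Side lengths²: AB² = 305, AC² = 74, BC² = 153.
Since AB² = 305 ≥ 153 + 74 = 227, the angle opposite AB is not acute, so the smallest enclosing circle has AB as diameter.
Centre = midpoint of AB = (1.5, 5), r² = 305/4 = 76.25.
Centre = (1.5, 5).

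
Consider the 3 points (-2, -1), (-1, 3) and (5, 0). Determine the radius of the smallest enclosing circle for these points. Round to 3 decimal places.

3.622

Call the three points A, B, C in the order given.
Side lengths²: AB² = 17, AC² = 50, BC² = 45.
Since AC² = 50 < 45 + 17 = 62, the triangle is acute, so the smallest enclosing circle is the circumcircle.
Circumcentre = (25/18, 5/18), r² = 2125/162.
r = √(2125/162) ≈ 3.622.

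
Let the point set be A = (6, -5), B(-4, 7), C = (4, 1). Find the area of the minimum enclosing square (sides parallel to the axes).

144

The bounding box has width 10 and height 12.
An axis-aligned square enclosing the set must have side ≥ max(width, height).
So the minimum side is max(10, 12) = 12.
Area = 12² = 144.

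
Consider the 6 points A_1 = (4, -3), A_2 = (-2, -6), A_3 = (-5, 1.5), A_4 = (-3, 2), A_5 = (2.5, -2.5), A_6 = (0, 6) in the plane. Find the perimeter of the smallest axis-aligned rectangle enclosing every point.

Width = max x − min x = 4 − (-5) = 9.
Height = max y − min y = 6 − (-6) = 12.
Perimeter = 2(9 + 12) = 42.

42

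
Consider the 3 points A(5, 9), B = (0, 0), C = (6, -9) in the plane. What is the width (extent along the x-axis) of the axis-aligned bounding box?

max x = 6, min x = 0, so width = 6.

6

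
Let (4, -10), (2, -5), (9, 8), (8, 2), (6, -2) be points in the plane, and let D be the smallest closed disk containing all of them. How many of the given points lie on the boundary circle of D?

The minimum enclosing circle of a finite set is fixed by two of the points (as a diameter) or three (as a circumcircle).
The farthest pair is (4, -10)–(9, 8) with squared distance 349. The circle on this segment as diameter has centre (6.5, -1) and r² = 349/4 = 87.25.
Check (2, -5): distance² to centre = 36.25 ≤ 87.25, so it lies inside.
All remaining points lie in this disk, and no smaller disk contains both endpoints, so this is the minimum enclosing circle.
The points at distance exactly r from the centre are (4, -10), (9, 8) — 2 points.

2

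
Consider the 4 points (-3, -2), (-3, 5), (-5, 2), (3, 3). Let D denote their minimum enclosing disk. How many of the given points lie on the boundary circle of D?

The minimum enclosing circle is determined by three boundary points: (-3, -2), (-5, 2), (3, 3).
Their circumcentre is (-15/17, 53/34) with r² = 19825/1156.
The farthest remaining point (-3, 5) is at distance² 18873/1156 ≤ 19825/1156.
The points at distance exactly r from the centre are (-3, -2), (-5, 2), (3, 3) — 3 points.

3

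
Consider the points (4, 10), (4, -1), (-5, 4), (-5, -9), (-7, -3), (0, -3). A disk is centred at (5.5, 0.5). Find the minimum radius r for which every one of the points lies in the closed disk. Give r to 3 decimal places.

The required radius is the distance from (5.5, 0.5) to the farthest point.
Squared distances: 92.5, 4.5, 122.5, 200.5, 168.5, 42.5.
Maximum is 200.5, attained at (-5, -9).
r = √(200.5) ≈ 14.160.

14.160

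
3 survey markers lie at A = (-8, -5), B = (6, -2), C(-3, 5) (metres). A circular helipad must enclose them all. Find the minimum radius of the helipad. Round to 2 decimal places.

7.30

Side lengths²: AB² = 205, AC² = 125, BC² = 130.
Since AB² = 205 < 130 + 125 = 255, the triangle is acute, so the smallest enclosing circle is the circumcircle.
Circumcentre = (-1.3, -2.1), r² = 53.3.
r = √(53.3) ≈ 7.30.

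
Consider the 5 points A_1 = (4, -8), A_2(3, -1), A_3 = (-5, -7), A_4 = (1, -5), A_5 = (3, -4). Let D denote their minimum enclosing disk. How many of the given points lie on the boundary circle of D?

A smallest enclosing disk is always determined by at most three of the input points on its boundary.
The minimum enclosing circle is determined by three boundary points: A_1, A_2, A_3.
Their circumcentre is (-7/31, -156/31) with r² = 25625/961.
The farthest remaining point A_5 is at distance² 11024/961 ≤ 25625/961.
The points at distance exactly r from the centre are A_1, A_2, A_3 — 3 points.

3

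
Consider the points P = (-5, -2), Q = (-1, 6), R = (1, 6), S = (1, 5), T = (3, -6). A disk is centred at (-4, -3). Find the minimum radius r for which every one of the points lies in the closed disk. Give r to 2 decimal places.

10.30

The required radius is the distance from (-4, -3) to the farthest point.
Squared distances: 2, 90, 106, 89, 58.
Maximum is 106, attained at R.
r = √106 ≈ 10.30.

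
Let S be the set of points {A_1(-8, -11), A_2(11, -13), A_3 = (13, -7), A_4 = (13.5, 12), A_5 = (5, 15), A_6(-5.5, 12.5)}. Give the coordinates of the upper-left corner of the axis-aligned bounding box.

(-8, 15)

x-range [-8, 13.5], y-range [-13, 15].
The upper-left corner is (-8, 15).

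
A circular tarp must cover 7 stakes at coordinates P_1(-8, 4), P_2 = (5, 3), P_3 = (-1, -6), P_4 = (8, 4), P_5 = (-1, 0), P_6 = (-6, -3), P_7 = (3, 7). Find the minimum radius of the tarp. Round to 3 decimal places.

8.211

By Welzl's lemma the MEC is supported by two points (diametrically opposite) or three points (on a circumcircle).
The minimum enclosing circle is determined by three boundary points: P_1, P_3, P_4.
Their circumcentre is (0, 2.15) with r² = 67.4225.
The farthest remaining point P_6 is at distance² 62.5225 ≤ 67.4225.
r = √(67.4225) ≈ 8.211.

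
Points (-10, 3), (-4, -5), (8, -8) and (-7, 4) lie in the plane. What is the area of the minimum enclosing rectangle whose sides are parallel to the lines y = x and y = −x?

In coordinates u = x + y, v = x − y the rectangle is axis-aligned; the map (x,y)→(u,v) scales areas by 2.
u-values: -7, -9, 0, -3; range = 0 − (-9) = 9.
v-values: -13, 1, 16, -11; range = 16 − (-13) = 29.
Area = (9 × 29) / 2 = 130.5.

130.5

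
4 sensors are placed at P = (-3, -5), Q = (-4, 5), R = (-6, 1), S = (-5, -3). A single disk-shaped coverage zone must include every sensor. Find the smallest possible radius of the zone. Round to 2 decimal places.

The farthest pair is P–Q with squared distance 101. The circle on this segment as diameter has centre (-3.5, 0) and r² = 101/4 = 25.25.
Check R: distance² to centre = 7.25 ≤ 25.25, so it lies inside.
All remaining points lie in this disk, and no smaller disk contains both endpoints, so this is the minimum enclosing circle.
r = √(25.25) ≈ 5.02.

5.02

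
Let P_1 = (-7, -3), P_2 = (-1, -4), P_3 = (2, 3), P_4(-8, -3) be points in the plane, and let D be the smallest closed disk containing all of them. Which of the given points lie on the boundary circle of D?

P_3, P_4

The farthest pair is P_3–P_4 with squared distance 136. The circle on this segment as diameter has centre (-3, 0) and r² = 136/4 = 34.
Check P_1: distance² to centre = 25 ≤ 34, so it lies inside.
All remaining points lie in this disk, and no smaller disk contains both endpoints, so this is the minimum enclosing circle.
The points at distance exactly r from the centre are P_3, P_4 — 2 points.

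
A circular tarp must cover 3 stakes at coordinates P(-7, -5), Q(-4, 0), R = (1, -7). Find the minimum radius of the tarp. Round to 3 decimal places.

4.496

Side lengths²: PQ² = 34, PR² = 68, QR² = 74.
Since QR² = 74 < 68 + 34 = 102, the triangle is acute, so the smallest enclosing circle is the circumcircle.
Circumcentre = (-59/23, -98/23), r² = 10693/529.
r = √(10693/529) ≈ 4.496.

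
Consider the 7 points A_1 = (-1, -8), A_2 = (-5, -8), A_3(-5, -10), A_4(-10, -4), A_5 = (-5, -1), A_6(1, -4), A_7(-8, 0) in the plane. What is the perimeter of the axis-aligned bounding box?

Width = max x − min x = 1 − (-10) = 11.
Height = max y − min y = 0 − (-10) = 10.
Perimeter = 2(11 + 10) = 42.

42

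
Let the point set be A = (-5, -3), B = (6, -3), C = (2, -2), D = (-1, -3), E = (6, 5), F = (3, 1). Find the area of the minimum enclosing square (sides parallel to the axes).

The bounding box has width 11 and height 8.
An axis-aligned square enclosing the set must have side ≥ max(width, height).
So the minimum side is max(11, 8) = 11.
Area = 11² = 121.

121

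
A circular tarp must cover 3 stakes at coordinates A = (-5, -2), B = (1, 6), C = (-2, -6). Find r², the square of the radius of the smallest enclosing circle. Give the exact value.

38.25

Side lengths²: AB² = 100, AC² = 25, BC² = 153.
Since BC² = 153 ≥ 100 + 25 = 125, the angle opposite BC is not acute, so the smallest enclosing circle has BC as diameter.
Centre = midpoint of BC = (-0.5, 0), r² = 153/4 = 38.25.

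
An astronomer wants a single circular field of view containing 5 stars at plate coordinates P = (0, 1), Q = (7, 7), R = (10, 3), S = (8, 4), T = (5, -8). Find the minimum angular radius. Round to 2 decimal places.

By Welzl's lemma the MEC is supported by two points (diametrically opposite) or three points (on a circumcircle).
The farthest pair is Q–T with squared distance 229. The circle on this segment as diameter has centre (6, -0.5) and r² = 229/4 = 57.25.
Check P: distance² to centre = 38.25 ≤ 57.25, so it lies inside.
All remaining points lie in this disk, and no smaller disk contains both endpoints, so this is the minimum enclosing circle.
r = √(57.25) ≈ 7.57.

7.57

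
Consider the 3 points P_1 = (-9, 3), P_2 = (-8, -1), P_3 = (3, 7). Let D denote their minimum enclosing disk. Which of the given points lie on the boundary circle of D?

Side lengths²: P_1P_2² = 17, P_1P_3² = 160, P_2P_3² = 185.
Since P_2P_3² = 185 ≥ 160 + 17 = 177, the angle opposite P_2P_3 is not acute, so the smallest enclosing circle has P_2P_3 as diameter.
Centre = midpoint of P_2P_3 = (-2.5, 3), r² = 185/4 = 46.25.
The points at distance exactly r from the centre are P_2, P_3 — 2 points.

P_2, P_3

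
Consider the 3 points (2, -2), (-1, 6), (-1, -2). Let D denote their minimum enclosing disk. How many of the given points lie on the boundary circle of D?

3

Call the three points A, B, C in the order given.
Side lengths²: AB² = 73, AC² = 9, BC² = 64.
Since AB² = 73 ≥ 64 + 9 = 73, the angle opposite AB is not acute, so the smallest enclosing circle has AB as diameter.
Centre = midpoint of AB = (0.5, 2), r² = 73/4 = 18.25.
The points at distance exactly r from the centre are (2, -2), (-1, 6), (-1, -2) — 3 points.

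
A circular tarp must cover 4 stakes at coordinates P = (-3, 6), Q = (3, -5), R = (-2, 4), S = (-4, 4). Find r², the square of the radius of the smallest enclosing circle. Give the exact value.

The farthest pair is P–Q with squared distance 157. The circle on this segment as diameter has centre (0, 0.5) and r² = 157/4 = 39.25.
Check R: distance² to centre = 16.25 ≤ 39.25, so it lies inside.
All remaining points lie in this disk, and no smaller disk contains both endpoints, so this is the minimum enclosing circle.

39.25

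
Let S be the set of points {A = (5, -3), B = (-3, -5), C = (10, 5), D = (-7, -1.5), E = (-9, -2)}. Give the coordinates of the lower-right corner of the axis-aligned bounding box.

(10, -5)

x-range [-9, 10], y-range [-5, 5].
The lower-right corner is (10, -5).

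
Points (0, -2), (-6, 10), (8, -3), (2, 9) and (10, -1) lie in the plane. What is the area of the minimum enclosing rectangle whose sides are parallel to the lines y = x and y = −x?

175.5

In coordinates u = x + y, v = x − y the rectangle is axis-aligned; the map (x,y)→(u,v) scales areas by 2.
u-values: -2, 4, 5, 11, 9; range = 11 − (-2) = 13.
v-values: 2, -16, 11, -7, 11; range = 11 − (-16) = 27.
Area = (13 × 27) / 2 = 175.5.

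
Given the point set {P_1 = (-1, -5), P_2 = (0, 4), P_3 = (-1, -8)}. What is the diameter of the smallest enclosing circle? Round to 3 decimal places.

Side lengths²: P_1P_2² = 82, P_1P_3² = 9, P_2P_3² = 145.
Since P_2P_3² = 145 ≥ 82 + 9 = 91, the angle opposite P_2P_3 is not acute, so the smallest enclosing circle has P_2P_3 as diameter.
Centre = midpoint of P_2P_3 = (-0.5, -2), r² = 145/4 = 36.25.
Diameter = 2r = 2√(36.25) ≈ 12.042.

12.042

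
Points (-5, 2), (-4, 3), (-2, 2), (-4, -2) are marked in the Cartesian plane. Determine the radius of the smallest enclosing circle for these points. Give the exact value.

The farthest pair is (-4, 3)–(-4, -2) with squared distance 25. The circle on this segment as diameter has centre (-4, 0.5) and r² = 25/4 = 6.25.
Check (-5, 2): distance² to centre = 3.25 ≤ 6.25, so it lies inside.
All remaining points lie in this disk, and no smaller disk contains both endpoints, so this is the minimum enclosing circle.
r = √(6.25) = 2.5.

2.5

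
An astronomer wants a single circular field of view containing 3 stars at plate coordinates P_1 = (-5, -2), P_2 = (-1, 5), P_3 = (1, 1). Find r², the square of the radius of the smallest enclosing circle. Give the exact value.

16.25

Side lengths²: P_1P_2² = 65, P_1P_3² = 45, P_2P_3² = 20.
Since P_1P_2² = 65 ≥ 45 + 20 = 65, the angle opposite P_1P_2 is not acute, so the smallest enclosing circle has P_1P_2 as diameter.
Centre = midpoint of P_1P_2 = (-3, 1.5), r² = 65/4 = 16.25.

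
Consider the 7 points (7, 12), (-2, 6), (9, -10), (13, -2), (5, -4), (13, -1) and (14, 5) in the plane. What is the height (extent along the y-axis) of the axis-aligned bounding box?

max y = 12, min y = -10, so height = 22.

22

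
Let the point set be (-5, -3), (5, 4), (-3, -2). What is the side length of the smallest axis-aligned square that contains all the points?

The bounding box has width 10 and height 7.
An axis-aligned square enclosing the set must have side ≥ max(width, height).
So the minimum side is max(10, 7) = 10.

10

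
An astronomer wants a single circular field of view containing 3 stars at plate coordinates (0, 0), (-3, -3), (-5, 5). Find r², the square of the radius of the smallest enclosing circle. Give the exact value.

17

Call the three points A, B, C in the order given.
Side lengths²: AB² = 18, AC² = 50, BC² = 68.
Since BC² = 68 ≥ 50 + 18 = 68, the angle opposite BC is not acute, so the smallest enclosing circle has BC as diameter.
Centre = midpoint of BC = (-4, 1), r² = 68/4 = 17.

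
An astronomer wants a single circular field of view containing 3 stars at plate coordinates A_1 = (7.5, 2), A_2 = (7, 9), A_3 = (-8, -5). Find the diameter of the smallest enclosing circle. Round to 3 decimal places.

Side lengths²: A_1A_2² = 49.25, A_1A_3² = 289.25, A_2A_3² = 421.
Since A_2A_3² = 421 ≥ 289.25 + 49.25 = 338.5, the angle opposite A_2A_3 is not acute, so the smallest enclosing circle has A_2A_3 as diameter.
Centre = midpoint of A_2A_3 = (-0.5, 2), r² = 421/4 = 105.25.
Diameter = 2r = 2√(105.25) ≈ 20.518.

20.518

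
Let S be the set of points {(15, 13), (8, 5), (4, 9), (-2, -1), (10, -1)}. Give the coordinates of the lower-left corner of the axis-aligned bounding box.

(-2, -1)

x-range [-2, 15], y-range [-1, 13].
The lower-left corner is (-2, -1).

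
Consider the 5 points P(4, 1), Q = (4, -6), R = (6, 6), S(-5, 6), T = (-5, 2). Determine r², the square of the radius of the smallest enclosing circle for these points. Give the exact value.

The minimum enclosing circle of a finite set is fixed by two of the points (as a diameter) or three (as a circumcircle).
The minimum enclosing circle is determined by three boundary points: Q, R, S.
Their circumcentre is (0.5, 0.75) with r² = 57.8125.
The farthest remaining point T is at distance² 31.8125 ≤ 57.8125.

57.8125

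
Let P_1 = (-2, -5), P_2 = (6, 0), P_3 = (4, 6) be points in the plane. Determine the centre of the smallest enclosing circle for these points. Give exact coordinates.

(1, 0.5)

Side lengths²: P_1P_2² = 89, P_1P_3² = 157, P_2P_3² = 40.
Since P_1P_3² = 157 ≥ 89 + 40 = 129, the angle opposite P_1P_3 is not acute, so the smallest enclosing circle has P_1P_3 as diameter.
Centre = midpoint of P_1P_3 = (1, 0.5), r² = 157/4 = 39.25.
Centre = (1, 0.5).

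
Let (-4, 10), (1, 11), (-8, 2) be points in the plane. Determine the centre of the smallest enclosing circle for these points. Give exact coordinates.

(-3.5, 6.5)

Call the three points A, B, C in the order given.
Side lengths²: AB² = 26, AC² = 80, BC² = 162.
Since BC² = 162 ≥ 80 + 26 = 106, the angle opposite BC is not acute, so the smallest enclosing circle has BC as diameter.
Centre = midpoint of BC = (-3.5, 6.5), r² = 162/4 = 40.5.
Centre = (-3.5, 6.5).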